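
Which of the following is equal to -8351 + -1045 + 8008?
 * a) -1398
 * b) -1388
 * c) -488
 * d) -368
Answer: b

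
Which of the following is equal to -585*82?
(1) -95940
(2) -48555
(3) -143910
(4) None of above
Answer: 4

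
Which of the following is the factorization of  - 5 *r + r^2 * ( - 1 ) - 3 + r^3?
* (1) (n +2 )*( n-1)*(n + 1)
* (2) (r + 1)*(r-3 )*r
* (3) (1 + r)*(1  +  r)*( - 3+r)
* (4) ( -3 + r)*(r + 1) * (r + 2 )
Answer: 3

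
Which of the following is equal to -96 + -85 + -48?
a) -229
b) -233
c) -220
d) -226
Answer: a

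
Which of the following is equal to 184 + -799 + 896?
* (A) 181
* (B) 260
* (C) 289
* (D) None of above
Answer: D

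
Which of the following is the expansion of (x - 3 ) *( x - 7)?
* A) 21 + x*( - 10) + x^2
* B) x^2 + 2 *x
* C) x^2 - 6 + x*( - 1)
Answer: A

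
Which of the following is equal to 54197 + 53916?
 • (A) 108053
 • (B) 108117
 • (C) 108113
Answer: C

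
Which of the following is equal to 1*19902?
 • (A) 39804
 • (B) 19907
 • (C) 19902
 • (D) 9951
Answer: C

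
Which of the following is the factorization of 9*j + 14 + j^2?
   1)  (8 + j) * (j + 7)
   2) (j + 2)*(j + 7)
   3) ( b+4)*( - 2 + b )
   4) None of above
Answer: 2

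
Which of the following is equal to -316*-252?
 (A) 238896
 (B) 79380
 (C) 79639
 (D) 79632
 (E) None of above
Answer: D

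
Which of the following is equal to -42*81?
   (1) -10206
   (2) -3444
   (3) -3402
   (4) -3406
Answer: 3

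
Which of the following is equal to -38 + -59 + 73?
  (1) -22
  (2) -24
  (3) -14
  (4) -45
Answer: 2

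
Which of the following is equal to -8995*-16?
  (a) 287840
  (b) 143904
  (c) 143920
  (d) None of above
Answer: c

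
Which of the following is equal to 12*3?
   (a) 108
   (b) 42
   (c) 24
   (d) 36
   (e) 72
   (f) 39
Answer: d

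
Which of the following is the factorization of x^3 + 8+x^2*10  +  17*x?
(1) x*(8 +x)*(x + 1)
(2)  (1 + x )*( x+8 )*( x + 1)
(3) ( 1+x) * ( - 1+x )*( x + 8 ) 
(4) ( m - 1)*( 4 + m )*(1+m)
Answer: 2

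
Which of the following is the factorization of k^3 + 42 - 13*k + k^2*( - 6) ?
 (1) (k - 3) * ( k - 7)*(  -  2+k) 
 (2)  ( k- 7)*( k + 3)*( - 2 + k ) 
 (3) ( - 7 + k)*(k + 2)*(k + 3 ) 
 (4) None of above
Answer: 2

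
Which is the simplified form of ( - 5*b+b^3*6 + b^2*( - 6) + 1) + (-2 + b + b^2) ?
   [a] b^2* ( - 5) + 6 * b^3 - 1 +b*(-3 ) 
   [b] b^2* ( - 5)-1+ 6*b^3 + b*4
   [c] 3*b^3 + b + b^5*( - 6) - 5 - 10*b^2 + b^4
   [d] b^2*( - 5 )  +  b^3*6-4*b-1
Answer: d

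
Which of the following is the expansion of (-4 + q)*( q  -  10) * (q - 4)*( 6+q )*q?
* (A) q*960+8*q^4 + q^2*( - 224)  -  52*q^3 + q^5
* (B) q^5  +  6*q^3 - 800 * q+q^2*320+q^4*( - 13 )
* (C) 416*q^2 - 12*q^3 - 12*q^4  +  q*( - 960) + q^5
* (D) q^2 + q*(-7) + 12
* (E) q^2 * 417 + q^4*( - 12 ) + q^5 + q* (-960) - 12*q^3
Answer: C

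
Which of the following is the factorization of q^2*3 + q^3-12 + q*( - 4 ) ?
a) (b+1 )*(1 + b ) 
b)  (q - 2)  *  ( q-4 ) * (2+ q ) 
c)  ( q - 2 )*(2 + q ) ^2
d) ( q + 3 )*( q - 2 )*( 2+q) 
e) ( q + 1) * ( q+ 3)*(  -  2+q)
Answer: d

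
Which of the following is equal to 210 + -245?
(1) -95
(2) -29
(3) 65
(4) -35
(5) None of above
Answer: 4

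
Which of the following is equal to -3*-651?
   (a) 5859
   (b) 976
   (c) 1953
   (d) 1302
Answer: c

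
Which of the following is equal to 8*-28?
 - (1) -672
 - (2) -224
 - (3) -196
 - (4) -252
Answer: 2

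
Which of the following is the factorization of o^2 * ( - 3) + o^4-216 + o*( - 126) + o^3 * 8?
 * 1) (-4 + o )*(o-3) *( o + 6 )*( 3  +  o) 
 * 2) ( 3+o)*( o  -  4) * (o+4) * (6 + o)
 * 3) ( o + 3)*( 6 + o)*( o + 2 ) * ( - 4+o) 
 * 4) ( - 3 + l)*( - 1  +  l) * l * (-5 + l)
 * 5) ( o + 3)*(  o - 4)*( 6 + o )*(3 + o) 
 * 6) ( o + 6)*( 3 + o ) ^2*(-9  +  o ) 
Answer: 5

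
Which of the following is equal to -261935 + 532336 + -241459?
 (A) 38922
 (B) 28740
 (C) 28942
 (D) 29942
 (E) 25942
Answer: C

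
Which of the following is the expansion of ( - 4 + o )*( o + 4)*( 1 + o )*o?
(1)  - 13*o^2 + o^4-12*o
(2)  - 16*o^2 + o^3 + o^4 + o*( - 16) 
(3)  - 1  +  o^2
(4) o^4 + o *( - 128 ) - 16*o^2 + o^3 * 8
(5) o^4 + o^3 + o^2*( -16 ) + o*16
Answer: 2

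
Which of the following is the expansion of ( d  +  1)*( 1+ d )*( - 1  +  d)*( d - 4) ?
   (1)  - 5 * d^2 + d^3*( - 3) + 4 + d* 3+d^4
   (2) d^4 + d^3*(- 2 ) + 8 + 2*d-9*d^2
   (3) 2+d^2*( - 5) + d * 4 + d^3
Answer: 1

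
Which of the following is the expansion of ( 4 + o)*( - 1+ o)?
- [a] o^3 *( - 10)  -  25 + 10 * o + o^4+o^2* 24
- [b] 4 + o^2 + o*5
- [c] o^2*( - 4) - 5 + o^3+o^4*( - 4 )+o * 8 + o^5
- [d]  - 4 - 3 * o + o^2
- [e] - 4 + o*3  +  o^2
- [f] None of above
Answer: e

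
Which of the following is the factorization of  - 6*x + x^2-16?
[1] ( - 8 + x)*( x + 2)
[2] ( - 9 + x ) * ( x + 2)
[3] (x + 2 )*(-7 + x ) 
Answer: 1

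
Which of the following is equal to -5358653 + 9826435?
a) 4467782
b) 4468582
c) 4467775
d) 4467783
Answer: a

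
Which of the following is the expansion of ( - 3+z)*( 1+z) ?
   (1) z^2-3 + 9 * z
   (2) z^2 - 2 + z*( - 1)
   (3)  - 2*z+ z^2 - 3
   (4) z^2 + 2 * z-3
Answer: 3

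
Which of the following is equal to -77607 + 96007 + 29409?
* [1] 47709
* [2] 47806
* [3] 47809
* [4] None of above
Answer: 3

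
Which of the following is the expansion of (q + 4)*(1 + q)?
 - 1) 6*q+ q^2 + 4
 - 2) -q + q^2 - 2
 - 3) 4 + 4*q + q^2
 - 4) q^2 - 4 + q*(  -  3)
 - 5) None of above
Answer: 5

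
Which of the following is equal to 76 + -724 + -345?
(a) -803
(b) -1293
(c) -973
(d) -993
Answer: d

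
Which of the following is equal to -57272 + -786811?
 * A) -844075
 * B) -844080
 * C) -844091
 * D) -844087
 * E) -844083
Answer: E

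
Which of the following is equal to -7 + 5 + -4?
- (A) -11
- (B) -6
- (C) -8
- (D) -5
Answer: B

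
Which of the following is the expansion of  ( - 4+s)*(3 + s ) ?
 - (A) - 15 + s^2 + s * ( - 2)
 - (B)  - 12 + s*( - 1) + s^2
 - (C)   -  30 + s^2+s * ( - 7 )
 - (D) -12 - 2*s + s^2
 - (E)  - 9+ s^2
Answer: B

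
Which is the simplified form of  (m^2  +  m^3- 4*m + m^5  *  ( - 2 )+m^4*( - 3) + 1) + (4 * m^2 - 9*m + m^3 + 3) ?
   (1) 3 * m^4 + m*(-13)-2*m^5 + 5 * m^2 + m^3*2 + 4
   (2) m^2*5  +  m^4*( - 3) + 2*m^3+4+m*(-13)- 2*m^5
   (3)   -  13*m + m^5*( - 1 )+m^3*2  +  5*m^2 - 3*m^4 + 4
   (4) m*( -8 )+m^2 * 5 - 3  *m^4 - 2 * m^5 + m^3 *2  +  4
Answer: 2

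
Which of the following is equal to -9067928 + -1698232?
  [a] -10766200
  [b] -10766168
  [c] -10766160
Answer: c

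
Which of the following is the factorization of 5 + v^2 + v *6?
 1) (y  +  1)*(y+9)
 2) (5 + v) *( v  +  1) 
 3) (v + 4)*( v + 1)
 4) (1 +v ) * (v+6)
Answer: 2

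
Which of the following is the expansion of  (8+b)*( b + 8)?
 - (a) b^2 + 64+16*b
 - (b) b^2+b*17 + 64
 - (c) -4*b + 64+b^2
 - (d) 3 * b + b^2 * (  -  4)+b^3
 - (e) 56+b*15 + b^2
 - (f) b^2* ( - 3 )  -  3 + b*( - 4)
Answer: a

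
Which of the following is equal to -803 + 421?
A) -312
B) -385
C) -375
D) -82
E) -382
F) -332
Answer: E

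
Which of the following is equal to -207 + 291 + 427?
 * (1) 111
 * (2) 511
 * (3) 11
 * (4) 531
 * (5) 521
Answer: 2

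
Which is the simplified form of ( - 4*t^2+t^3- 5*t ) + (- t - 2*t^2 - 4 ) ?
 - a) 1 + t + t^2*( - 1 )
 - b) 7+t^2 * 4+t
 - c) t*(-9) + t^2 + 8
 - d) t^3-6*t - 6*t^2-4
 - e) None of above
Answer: d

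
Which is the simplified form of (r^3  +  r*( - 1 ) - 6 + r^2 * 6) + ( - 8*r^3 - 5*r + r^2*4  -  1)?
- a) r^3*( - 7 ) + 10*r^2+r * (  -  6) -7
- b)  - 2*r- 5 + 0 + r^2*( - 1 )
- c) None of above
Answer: a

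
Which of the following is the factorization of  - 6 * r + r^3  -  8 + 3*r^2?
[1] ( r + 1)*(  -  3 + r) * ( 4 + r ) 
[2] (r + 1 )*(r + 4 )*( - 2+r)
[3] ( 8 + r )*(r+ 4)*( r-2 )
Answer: 2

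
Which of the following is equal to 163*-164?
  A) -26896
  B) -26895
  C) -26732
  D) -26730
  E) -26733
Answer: C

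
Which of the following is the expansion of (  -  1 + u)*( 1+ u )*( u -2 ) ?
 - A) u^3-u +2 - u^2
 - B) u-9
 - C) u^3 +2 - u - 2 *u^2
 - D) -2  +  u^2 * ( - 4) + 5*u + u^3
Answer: C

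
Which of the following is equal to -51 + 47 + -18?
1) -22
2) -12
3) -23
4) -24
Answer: 1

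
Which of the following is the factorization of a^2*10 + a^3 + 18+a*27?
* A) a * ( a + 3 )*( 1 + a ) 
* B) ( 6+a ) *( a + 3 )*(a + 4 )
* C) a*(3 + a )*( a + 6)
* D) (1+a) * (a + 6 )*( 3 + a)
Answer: D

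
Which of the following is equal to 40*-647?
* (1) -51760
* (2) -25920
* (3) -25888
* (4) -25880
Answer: 4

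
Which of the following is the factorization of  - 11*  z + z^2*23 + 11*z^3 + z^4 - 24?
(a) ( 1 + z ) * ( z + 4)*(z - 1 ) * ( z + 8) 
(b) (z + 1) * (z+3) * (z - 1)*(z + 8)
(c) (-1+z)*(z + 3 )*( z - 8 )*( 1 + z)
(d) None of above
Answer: b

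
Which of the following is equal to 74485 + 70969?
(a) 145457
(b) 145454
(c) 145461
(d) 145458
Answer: b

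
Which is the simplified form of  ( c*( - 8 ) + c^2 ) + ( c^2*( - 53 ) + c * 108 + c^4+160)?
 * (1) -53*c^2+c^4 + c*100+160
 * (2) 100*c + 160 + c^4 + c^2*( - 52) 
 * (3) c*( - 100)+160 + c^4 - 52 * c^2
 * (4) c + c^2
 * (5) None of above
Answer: 2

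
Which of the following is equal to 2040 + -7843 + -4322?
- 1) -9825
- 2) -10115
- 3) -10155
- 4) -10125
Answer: 4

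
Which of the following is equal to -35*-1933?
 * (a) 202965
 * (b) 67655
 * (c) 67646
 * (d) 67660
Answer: b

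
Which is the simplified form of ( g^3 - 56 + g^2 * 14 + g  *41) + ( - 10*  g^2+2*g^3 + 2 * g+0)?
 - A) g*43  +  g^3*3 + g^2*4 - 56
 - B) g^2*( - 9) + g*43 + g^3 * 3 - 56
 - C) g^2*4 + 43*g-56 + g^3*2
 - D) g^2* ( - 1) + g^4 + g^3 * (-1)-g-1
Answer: A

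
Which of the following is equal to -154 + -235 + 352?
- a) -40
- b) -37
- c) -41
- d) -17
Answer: b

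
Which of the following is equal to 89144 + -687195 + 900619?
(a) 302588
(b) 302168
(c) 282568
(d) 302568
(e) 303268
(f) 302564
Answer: d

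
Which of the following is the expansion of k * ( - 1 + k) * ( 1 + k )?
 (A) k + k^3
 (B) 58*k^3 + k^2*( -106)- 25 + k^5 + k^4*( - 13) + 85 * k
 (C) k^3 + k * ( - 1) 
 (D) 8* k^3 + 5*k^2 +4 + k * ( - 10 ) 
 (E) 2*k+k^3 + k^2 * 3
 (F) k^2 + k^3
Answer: C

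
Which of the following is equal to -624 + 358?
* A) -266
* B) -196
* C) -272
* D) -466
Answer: A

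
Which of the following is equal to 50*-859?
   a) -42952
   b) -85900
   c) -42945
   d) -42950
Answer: d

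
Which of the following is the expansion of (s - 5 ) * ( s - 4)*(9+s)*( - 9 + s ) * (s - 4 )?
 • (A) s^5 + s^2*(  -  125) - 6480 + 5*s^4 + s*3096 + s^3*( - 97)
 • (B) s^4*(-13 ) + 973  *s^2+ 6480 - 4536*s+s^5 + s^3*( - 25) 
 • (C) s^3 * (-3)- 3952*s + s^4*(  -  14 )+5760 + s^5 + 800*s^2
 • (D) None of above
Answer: B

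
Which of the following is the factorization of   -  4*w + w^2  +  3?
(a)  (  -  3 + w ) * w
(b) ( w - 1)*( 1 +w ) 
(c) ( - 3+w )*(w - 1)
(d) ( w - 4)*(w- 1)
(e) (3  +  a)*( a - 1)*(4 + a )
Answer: c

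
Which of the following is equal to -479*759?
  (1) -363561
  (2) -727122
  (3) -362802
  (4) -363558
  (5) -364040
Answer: 1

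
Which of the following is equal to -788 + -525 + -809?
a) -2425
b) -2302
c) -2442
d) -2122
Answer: d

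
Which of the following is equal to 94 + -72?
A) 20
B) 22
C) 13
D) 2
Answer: B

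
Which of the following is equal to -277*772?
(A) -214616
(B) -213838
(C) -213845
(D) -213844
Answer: D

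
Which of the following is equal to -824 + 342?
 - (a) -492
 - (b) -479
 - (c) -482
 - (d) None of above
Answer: c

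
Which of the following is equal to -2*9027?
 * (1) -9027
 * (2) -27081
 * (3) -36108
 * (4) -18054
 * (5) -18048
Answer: 4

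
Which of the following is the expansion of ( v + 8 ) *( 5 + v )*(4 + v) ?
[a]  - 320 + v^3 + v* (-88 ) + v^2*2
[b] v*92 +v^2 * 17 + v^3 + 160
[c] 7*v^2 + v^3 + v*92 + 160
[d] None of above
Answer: b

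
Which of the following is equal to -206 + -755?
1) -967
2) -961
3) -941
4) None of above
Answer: 2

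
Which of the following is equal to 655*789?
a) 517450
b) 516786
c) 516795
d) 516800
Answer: c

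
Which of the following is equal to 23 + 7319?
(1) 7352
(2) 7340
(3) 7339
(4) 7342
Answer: 4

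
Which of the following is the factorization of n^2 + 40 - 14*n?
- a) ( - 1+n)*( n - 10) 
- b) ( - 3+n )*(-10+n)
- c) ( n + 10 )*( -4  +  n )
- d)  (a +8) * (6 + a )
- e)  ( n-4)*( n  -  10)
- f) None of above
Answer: e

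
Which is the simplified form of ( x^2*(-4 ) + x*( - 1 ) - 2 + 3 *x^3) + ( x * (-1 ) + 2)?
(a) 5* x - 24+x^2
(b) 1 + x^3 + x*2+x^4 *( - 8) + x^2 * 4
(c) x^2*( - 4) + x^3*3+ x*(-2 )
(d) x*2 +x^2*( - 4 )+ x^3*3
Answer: c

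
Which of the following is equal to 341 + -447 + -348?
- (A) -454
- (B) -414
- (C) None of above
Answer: A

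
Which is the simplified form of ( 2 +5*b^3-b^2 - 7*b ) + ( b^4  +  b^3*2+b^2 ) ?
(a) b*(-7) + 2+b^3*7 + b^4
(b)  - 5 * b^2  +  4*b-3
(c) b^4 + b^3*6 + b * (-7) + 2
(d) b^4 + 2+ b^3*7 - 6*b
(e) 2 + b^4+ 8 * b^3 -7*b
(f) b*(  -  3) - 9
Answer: a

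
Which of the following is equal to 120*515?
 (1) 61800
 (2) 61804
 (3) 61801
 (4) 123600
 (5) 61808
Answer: 1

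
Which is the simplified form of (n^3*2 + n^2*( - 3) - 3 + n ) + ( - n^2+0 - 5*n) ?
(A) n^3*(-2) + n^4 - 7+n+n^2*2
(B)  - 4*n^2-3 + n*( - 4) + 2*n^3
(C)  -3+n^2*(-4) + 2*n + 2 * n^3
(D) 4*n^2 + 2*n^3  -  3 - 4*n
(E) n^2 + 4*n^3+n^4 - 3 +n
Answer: B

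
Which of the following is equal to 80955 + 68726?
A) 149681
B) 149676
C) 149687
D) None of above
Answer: A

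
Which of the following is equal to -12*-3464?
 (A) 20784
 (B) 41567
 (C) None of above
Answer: C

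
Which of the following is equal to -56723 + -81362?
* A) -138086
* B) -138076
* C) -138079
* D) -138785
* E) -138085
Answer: E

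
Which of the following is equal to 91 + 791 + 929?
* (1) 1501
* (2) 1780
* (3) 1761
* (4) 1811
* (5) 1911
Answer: 4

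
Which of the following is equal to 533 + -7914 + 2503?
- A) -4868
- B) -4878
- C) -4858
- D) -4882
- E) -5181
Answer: B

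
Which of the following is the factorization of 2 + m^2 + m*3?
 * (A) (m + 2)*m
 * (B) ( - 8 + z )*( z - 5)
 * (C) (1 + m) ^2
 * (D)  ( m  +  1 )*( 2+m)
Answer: D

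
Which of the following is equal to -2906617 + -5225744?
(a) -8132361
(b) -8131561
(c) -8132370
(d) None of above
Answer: a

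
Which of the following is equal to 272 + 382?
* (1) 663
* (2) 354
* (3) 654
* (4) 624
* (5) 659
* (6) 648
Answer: 3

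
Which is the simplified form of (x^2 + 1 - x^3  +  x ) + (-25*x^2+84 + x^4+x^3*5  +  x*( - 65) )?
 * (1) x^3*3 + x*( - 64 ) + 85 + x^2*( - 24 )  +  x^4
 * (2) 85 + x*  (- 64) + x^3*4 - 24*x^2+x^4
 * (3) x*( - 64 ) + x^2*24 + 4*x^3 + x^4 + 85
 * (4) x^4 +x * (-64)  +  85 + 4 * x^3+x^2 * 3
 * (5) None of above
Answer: 2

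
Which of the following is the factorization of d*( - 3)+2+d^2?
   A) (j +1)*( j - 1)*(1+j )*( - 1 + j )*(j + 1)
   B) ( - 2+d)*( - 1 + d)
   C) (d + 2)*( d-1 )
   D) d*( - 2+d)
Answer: B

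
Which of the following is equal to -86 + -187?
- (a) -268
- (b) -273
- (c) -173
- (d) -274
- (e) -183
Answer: b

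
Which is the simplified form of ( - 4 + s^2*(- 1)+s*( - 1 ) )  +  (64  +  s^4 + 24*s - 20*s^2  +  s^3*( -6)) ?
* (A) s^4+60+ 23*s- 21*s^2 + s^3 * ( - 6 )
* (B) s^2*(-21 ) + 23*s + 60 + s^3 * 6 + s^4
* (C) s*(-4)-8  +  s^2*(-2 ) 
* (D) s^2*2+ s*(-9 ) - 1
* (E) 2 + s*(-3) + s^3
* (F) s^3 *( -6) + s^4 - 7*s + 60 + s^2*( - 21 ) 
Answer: A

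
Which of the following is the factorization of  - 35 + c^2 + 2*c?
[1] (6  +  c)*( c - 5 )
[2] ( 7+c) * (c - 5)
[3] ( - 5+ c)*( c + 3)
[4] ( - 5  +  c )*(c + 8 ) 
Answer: 2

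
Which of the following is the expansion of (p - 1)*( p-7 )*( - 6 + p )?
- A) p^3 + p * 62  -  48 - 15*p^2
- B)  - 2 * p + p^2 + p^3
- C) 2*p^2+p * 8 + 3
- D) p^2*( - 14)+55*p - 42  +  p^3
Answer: D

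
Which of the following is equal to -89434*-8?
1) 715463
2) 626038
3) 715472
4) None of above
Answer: 3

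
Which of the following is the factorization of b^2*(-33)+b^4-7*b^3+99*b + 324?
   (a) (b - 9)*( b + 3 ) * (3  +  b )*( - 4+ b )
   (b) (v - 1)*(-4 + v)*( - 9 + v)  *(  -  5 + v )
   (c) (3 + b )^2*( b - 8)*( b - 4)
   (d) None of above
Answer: a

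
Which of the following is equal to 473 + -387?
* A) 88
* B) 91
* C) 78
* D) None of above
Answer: D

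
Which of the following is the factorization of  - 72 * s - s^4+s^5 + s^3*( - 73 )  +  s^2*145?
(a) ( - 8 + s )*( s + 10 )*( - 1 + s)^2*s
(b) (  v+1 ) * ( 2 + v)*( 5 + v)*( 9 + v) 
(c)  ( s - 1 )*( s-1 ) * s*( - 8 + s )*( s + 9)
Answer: c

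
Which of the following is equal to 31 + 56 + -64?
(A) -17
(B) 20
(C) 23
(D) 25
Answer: C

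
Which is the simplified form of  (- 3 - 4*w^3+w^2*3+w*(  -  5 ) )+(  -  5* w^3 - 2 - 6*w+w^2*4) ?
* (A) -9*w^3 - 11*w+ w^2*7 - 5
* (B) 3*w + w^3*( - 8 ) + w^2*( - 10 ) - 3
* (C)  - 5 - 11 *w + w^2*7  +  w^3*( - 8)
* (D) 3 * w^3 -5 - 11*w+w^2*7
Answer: A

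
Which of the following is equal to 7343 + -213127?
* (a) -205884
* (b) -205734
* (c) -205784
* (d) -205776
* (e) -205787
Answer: c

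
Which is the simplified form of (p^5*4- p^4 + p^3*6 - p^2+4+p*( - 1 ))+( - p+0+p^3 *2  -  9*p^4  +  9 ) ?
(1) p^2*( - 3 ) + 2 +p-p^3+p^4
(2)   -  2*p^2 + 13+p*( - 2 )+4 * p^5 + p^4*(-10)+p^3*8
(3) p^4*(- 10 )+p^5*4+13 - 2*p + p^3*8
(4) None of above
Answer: 4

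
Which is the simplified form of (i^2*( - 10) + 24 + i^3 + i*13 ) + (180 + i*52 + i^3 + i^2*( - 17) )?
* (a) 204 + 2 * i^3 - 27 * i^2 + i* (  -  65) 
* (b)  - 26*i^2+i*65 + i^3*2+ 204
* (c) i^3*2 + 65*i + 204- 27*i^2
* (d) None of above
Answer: c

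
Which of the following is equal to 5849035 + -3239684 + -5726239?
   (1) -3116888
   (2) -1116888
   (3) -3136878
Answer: 1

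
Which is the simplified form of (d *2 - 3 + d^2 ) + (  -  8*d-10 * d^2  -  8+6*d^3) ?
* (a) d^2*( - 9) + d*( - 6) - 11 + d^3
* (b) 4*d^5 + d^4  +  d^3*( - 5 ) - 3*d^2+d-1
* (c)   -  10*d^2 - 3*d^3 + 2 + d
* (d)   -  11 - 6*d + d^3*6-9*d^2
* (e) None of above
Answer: d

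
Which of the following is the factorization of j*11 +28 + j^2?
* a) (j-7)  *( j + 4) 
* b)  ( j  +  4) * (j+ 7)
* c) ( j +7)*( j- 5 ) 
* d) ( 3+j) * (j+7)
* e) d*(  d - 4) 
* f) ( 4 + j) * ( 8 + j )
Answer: b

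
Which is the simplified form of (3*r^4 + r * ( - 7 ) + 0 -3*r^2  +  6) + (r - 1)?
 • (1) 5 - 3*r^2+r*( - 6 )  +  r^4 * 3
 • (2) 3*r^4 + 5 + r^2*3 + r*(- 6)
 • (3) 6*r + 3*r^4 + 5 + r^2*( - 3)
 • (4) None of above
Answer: 1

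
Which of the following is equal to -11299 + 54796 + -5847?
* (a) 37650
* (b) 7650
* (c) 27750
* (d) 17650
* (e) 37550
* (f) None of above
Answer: a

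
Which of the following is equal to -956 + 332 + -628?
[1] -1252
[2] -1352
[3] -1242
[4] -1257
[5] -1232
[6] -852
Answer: 1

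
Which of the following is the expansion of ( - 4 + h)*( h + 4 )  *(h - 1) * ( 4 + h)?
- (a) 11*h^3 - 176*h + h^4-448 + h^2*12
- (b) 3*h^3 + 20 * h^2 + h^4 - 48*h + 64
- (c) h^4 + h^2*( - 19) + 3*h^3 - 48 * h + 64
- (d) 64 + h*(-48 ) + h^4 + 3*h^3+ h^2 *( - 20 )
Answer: d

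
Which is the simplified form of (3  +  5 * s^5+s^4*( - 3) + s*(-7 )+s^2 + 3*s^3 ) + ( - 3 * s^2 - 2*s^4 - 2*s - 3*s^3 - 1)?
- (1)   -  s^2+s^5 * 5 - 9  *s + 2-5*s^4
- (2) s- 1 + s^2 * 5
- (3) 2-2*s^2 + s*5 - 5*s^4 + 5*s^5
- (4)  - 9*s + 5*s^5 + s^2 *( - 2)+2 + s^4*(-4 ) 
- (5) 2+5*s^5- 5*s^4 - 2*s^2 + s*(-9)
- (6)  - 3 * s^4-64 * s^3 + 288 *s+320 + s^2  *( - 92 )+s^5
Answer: 5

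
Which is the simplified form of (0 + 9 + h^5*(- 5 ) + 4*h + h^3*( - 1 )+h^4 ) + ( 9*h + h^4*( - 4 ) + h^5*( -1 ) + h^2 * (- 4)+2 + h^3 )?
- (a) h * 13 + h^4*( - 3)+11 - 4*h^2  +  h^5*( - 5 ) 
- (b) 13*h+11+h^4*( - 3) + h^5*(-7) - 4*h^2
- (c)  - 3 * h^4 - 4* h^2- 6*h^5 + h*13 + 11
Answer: c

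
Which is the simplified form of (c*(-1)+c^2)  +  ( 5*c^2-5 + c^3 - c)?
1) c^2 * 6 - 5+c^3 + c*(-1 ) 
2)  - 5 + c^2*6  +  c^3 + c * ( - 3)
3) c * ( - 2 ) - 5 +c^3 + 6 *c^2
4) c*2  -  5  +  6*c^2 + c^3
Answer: 3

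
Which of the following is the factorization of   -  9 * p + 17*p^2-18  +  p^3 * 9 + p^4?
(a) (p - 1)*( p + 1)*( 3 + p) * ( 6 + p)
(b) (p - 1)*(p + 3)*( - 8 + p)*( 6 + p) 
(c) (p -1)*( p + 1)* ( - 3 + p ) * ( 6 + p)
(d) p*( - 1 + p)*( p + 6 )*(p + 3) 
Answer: a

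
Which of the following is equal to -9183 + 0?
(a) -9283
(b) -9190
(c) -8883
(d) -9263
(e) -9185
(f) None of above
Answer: f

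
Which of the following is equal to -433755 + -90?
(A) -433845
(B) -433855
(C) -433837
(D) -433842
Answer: A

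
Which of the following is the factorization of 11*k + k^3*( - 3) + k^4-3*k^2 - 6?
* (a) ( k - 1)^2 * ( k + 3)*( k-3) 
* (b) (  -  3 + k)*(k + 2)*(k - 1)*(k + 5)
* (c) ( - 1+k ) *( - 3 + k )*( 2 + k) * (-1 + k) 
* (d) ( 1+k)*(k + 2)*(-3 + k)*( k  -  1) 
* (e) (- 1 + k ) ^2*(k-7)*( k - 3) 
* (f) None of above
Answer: c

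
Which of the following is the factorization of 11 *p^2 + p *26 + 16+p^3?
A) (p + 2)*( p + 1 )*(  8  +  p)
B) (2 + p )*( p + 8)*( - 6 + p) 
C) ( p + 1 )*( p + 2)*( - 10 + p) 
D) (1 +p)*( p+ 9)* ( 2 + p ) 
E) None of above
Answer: A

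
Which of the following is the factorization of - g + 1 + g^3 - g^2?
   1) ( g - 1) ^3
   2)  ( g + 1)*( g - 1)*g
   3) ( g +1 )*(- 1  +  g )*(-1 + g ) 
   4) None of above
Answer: 3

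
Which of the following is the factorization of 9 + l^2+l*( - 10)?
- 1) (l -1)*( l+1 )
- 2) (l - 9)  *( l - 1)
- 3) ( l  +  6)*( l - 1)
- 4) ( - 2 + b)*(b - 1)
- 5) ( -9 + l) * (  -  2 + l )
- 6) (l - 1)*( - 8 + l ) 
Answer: 2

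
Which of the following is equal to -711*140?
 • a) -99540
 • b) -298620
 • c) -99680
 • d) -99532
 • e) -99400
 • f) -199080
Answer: a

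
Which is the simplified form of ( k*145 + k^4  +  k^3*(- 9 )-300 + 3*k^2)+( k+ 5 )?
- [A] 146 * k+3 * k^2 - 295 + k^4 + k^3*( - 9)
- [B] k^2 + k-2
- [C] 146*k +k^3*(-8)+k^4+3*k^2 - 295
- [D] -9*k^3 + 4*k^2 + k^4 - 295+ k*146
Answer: A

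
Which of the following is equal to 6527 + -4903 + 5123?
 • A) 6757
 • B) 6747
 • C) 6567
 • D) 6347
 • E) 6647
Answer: B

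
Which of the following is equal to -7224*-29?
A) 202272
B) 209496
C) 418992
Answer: B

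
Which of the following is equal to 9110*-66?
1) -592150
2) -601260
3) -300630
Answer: 2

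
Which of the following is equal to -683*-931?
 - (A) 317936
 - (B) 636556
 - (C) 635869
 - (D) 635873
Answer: D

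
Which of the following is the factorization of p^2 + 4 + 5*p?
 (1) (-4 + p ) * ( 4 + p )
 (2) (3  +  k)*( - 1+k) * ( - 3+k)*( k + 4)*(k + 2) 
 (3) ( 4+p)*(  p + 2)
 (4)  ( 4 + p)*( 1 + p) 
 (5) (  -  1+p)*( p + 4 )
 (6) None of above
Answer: 4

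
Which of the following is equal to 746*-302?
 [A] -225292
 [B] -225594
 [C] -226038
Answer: A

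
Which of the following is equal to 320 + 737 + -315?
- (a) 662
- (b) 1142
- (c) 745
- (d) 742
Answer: d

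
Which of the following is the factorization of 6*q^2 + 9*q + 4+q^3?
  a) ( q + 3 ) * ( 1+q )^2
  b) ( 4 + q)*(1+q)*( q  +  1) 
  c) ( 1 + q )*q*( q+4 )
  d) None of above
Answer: b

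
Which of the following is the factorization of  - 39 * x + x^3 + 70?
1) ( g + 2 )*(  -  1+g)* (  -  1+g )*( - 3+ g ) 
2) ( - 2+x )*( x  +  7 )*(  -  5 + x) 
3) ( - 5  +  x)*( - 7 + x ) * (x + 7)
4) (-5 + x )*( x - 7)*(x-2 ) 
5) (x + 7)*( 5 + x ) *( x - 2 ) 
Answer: 2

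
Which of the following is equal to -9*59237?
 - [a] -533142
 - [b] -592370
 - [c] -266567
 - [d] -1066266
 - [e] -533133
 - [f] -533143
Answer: e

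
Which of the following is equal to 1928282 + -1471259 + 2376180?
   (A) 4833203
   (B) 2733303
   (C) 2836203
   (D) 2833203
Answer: D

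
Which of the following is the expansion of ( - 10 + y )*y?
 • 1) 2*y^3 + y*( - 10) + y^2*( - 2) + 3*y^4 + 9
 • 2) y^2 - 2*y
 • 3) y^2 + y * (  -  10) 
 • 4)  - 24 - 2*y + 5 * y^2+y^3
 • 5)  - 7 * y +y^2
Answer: 3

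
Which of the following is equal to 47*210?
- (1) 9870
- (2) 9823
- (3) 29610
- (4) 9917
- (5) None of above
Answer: 1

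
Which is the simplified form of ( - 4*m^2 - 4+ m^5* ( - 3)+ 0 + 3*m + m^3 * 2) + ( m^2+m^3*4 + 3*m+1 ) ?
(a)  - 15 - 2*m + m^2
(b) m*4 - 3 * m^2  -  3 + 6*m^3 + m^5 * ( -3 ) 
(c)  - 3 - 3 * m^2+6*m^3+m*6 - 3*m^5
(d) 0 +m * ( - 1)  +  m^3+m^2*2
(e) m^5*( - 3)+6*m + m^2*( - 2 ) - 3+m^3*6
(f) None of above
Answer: c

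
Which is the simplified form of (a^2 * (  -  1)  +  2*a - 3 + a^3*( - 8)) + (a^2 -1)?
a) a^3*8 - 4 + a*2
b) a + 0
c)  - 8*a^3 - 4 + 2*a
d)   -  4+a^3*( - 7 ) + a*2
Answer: c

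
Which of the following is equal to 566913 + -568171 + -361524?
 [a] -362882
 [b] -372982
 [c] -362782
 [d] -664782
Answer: c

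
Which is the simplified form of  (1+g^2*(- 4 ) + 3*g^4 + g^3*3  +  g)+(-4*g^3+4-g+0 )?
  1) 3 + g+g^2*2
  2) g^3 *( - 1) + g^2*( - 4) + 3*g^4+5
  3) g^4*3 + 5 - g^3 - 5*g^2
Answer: 2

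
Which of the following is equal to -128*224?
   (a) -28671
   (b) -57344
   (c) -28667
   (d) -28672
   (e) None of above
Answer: d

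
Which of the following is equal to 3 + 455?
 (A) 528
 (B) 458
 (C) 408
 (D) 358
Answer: B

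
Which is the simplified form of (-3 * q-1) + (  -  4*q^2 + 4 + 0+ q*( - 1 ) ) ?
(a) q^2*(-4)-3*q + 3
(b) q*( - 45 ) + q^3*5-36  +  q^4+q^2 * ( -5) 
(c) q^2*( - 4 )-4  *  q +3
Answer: c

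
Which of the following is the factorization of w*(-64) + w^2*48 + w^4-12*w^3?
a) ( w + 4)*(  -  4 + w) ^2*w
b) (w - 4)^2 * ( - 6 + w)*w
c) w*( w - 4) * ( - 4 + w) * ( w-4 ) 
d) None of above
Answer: c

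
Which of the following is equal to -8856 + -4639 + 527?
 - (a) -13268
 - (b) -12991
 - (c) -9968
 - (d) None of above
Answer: d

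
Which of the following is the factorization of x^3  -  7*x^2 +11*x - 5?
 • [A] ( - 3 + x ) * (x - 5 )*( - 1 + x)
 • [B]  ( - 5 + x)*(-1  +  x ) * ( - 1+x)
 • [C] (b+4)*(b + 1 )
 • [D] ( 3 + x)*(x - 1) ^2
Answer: B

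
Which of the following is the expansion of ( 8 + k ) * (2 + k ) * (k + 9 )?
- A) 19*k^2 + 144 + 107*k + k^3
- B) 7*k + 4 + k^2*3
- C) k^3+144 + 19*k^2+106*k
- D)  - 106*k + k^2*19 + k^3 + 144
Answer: C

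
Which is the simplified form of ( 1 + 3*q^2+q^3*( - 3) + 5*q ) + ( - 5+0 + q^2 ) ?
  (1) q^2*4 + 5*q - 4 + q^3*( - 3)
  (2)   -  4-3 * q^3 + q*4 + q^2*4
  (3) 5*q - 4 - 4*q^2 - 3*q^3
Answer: 1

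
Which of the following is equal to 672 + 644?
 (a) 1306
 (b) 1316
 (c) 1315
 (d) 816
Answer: b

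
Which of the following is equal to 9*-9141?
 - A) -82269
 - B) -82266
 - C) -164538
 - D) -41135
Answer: A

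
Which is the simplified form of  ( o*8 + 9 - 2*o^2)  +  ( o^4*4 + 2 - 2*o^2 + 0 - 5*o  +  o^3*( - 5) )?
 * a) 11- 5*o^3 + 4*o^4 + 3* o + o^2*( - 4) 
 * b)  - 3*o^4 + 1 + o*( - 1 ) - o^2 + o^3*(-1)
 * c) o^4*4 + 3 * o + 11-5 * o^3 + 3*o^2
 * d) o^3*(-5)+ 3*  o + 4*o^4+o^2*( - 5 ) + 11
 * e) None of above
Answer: a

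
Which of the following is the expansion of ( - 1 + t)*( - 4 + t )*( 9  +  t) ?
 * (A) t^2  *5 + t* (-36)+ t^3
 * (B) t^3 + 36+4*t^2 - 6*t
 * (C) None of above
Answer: C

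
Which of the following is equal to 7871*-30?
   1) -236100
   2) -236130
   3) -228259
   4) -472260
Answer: 2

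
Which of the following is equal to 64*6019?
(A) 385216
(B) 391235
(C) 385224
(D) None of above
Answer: A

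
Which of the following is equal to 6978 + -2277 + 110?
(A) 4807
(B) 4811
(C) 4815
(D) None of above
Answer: B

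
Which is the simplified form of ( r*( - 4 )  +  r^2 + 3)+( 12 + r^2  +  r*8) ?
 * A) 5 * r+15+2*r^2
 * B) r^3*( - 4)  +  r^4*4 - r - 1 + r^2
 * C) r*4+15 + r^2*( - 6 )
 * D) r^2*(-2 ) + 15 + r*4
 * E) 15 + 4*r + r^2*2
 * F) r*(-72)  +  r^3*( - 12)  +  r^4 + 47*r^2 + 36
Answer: E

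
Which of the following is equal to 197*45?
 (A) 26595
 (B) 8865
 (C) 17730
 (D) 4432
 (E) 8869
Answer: B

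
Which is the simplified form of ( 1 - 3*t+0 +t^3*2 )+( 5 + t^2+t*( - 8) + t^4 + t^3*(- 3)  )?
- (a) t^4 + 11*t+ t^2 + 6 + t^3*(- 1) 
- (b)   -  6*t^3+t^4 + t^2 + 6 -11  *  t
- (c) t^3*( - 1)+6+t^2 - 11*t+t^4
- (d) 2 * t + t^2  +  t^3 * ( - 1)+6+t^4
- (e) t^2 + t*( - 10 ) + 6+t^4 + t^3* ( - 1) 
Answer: c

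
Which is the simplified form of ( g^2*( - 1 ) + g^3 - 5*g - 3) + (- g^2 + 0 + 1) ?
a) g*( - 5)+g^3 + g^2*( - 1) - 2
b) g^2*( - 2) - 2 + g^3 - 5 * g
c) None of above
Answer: b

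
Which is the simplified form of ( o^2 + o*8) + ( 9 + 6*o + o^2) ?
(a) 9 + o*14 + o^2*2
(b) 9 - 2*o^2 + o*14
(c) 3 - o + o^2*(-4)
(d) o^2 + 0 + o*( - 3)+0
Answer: a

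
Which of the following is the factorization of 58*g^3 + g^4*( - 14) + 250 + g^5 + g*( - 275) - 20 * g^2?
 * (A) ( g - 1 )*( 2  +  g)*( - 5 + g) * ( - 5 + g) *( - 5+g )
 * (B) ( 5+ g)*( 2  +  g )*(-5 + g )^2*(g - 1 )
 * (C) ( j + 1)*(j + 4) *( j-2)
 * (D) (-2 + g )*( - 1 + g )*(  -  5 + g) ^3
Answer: A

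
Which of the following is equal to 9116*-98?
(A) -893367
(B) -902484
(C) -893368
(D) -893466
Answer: C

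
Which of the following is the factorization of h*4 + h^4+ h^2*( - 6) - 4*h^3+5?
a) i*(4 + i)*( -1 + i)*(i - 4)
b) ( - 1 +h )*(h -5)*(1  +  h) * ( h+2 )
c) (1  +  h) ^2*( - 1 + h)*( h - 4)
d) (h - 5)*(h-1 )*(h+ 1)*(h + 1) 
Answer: d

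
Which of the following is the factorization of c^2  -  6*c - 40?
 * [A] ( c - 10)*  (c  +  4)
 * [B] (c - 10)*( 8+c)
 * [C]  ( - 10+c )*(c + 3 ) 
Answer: A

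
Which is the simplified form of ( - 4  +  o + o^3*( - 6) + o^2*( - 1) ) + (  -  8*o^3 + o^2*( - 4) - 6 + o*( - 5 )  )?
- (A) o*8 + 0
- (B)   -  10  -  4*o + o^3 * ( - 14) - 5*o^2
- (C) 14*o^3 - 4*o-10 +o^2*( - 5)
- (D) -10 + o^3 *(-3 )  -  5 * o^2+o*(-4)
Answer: B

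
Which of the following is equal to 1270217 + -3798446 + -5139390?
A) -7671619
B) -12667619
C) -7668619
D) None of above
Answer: D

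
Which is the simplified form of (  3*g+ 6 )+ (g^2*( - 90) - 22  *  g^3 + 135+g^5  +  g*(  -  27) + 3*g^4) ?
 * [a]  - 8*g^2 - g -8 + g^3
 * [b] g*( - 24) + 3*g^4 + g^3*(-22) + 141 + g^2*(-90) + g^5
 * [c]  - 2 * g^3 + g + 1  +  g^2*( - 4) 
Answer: b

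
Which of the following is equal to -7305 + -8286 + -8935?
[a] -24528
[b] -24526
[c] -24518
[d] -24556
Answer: b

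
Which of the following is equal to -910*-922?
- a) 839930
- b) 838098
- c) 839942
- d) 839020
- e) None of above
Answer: d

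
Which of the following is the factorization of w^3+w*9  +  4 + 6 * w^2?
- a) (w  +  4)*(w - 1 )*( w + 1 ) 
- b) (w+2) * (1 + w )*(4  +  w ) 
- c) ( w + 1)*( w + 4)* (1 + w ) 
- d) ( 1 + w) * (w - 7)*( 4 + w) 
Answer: c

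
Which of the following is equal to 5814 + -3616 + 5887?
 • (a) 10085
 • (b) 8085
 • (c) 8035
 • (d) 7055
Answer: b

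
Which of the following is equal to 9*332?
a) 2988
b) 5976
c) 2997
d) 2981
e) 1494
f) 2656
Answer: a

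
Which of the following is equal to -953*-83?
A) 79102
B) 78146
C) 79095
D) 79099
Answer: D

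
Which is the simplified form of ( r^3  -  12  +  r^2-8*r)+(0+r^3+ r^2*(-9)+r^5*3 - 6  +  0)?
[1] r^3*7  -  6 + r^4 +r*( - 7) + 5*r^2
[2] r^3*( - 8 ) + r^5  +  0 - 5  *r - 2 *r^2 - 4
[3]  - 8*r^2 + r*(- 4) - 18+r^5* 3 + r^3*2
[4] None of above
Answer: 4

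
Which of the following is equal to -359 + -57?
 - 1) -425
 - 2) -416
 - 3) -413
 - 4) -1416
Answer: 2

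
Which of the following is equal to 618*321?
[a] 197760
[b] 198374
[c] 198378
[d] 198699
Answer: c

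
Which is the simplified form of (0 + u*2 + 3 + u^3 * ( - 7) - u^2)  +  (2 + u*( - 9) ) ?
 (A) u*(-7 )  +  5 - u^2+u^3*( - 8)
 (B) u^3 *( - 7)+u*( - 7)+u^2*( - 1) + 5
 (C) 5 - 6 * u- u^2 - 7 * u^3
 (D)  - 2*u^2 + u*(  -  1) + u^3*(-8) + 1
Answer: B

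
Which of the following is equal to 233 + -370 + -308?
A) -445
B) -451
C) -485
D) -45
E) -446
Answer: A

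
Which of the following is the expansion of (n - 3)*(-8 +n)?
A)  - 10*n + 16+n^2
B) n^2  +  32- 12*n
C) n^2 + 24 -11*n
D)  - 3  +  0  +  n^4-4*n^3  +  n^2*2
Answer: C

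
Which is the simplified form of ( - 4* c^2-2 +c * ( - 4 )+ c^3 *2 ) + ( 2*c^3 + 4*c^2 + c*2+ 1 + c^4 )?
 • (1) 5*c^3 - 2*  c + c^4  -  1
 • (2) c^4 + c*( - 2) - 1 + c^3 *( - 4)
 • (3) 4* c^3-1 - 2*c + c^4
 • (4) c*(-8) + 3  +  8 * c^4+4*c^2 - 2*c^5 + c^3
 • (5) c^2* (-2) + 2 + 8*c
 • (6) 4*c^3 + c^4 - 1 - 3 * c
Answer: 3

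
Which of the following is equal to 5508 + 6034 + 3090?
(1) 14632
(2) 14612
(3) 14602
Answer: 1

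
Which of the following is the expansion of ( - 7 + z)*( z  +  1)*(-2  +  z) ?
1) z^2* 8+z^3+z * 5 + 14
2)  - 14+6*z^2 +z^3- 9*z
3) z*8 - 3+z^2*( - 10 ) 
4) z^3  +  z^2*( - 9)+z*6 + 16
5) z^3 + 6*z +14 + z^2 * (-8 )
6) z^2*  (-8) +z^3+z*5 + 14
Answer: 6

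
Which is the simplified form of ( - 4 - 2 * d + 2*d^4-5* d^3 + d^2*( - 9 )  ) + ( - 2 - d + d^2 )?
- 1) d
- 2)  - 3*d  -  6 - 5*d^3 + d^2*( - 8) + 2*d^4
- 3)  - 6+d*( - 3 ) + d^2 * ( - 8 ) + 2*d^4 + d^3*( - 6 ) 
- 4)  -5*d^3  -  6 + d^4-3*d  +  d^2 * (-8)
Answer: 2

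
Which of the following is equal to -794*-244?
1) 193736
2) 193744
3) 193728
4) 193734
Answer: 1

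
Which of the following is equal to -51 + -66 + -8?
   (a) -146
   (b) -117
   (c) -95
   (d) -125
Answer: d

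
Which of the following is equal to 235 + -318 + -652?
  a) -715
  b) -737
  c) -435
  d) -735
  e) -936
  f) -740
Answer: d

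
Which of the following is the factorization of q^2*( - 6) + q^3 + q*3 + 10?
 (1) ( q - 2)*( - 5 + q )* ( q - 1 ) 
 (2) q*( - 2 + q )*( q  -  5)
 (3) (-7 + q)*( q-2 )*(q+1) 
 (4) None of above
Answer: 4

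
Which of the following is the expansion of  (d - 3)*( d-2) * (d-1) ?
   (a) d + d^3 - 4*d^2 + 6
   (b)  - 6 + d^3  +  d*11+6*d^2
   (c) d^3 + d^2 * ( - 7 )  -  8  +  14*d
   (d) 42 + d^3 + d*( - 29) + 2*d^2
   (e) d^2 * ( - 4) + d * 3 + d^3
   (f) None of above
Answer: f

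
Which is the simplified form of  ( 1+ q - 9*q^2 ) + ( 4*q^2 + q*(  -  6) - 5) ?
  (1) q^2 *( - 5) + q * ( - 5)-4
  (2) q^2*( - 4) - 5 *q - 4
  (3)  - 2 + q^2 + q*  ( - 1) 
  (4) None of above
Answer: 1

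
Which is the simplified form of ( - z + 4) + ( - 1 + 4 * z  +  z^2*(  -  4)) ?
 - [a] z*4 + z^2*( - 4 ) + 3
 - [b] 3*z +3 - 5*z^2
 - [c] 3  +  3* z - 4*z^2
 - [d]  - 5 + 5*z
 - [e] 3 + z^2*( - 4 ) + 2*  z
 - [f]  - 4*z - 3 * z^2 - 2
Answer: c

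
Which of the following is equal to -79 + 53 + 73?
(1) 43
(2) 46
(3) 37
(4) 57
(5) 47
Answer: 5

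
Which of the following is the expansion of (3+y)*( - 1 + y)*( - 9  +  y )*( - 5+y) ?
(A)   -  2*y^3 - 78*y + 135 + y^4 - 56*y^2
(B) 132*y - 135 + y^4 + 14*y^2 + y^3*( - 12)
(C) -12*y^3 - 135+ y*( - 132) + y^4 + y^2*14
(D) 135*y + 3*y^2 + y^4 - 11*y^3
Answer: B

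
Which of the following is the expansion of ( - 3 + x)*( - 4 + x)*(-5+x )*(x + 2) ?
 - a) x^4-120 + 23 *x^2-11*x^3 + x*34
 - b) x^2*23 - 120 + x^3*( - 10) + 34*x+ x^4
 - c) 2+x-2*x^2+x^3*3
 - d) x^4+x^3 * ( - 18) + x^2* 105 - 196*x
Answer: b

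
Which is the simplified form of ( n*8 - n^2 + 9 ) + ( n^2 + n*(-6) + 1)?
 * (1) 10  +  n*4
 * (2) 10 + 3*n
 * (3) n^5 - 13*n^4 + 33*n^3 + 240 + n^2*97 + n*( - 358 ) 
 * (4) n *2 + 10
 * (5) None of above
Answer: 4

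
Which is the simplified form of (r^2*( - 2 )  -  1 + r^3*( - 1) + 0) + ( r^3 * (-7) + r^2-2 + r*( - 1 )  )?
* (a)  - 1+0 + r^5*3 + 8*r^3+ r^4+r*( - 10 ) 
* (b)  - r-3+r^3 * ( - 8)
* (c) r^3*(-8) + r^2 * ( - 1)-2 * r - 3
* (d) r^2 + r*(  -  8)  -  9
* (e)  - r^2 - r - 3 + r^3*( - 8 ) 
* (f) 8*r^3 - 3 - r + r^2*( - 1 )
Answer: e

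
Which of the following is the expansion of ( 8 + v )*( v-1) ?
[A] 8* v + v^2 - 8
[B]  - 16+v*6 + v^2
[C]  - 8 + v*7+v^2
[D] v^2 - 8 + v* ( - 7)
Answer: C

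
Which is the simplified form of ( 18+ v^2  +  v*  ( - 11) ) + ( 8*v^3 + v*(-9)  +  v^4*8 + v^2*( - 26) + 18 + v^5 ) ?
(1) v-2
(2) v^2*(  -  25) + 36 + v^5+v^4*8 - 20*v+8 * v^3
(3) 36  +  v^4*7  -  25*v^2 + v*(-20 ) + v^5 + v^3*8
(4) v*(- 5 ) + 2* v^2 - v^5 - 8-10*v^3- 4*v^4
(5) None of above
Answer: 2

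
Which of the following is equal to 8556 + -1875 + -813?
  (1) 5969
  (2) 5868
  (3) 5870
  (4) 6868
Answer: 2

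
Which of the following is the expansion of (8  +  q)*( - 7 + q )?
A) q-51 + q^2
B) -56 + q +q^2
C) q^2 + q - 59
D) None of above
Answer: B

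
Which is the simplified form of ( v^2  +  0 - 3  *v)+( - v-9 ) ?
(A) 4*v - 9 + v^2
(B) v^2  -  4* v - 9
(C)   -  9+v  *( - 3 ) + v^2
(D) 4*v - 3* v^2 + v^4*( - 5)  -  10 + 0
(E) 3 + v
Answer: B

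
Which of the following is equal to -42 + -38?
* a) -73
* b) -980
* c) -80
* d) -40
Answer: c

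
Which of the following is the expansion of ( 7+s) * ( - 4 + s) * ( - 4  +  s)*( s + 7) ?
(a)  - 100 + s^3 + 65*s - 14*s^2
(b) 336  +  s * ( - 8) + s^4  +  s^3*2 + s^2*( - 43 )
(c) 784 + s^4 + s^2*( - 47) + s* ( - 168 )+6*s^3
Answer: c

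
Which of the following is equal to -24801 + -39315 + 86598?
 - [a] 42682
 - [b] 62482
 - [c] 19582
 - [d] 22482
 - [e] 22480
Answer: d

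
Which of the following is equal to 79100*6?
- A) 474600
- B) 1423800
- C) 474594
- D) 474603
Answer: A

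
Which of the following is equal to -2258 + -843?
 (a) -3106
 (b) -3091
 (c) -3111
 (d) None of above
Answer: d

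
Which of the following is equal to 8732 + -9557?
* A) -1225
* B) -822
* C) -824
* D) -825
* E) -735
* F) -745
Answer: D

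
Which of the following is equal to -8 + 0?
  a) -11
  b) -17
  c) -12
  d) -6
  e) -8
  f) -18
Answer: e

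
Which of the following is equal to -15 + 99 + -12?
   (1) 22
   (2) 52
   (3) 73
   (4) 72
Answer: 4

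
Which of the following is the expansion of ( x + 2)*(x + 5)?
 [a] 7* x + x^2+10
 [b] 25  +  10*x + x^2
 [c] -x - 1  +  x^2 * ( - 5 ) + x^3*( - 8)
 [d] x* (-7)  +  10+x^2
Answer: a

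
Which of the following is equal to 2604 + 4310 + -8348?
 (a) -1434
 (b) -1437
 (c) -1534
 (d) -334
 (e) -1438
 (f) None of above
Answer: a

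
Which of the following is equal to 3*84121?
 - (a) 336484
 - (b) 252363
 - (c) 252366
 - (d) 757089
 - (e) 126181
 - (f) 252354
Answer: b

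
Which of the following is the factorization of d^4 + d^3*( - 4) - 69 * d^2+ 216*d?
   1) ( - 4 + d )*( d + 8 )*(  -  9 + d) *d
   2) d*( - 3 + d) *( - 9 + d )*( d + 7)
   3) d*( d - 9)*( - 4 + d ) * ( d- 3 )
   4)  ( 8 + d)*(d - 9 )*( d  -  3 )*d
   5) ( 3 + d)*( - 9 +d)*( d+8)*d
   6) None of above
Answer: 4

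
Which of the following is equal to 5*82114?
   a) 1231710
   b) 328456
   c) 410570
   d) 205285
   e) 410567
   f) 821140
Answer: c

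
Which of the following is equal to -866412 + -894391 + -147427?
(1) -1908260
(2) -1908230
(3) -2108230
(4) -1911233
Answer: 2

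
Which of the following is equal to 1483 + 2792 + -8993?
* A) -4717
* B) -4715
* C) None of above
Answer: C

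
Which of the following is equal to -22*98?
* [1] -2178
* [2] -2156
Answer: 2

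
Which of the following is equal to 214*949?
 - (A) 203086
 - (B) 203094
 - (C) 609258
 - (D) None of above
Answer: A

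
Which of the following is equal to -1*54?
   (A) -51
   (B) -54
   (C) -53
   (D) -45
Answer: B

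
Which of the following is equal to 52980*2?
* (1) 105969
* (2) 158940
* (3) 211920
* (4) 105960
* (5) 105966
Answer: 4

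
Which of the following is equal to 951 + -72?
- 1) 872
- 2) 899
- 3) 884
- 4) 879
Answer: 4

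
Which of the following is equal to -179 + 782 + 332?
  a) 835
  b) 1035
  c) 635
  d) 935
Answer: d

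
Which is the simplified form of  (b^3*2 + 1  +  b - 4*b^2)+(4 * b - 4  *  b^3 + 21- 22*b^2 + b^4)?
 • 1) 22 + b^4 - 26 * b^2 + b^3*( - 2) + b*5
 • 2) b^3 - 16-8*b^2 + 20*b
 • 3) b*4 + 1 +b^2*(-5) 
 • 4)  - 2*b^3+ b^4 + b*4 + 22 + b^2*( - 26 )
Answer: 1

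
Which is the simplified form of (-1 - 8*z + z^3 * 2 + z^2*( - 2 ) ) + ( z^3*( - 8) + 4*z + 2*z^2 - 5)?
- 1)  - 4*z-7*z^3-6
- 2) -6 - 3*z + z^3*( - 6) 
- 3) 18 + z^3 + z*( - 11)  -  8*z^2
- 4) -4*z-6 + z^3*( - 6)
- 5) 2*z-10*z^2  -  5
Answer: 4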